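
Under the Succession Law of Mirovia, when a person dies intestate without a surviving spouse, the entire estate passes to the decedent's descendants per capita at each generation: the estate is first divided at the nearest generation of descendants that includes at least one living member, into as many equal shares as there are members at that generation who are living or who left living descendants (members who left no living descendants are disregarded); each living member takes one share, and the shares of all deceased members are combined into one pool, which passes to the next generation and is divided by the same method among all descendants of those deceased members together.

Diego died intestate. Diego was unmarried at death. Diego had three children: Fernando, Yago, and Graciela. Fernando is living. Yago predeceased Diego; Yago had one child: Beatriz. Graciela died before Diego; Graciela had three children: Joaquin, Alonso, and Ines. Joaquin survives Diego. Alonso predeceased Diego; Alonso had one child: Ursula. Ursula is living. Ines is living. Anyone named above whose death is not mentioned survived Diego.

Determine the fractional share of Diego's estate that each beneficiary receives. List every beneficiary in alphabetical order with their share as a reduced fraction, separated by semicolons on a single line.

There is no surviving spouse, so the entire estate passes to Diego's descendants per capita at each generation.
At generation 1 (Fernando, Yago, Graciela) there are 3 shares of (1)/3 = 1/3 each.
Living: Fernando — each takes 1/3.
Deceased: Yago and Graciela. Their combined 2/3 is pooled and carried to generation 2.
At generation 2 (Beatriz, Joaquin, Alonso, Ines) there are 4 shares of (2/3)/4 = 1/6 each.
Living: Beatriz, Joaquin, and Ines — each takes 1/6.
Deceased: Alonso. That 1/6 share is carried to generation 3.
At generation 3 (Ursula) there are 1 shares of (1/6)/1 = 1/6 each.
Living: Ursula — each takes 1/6.

Beatriz 1/6; Fernando 1/3; Ines 1/6; Joaquin 1/6; Ursula 1/6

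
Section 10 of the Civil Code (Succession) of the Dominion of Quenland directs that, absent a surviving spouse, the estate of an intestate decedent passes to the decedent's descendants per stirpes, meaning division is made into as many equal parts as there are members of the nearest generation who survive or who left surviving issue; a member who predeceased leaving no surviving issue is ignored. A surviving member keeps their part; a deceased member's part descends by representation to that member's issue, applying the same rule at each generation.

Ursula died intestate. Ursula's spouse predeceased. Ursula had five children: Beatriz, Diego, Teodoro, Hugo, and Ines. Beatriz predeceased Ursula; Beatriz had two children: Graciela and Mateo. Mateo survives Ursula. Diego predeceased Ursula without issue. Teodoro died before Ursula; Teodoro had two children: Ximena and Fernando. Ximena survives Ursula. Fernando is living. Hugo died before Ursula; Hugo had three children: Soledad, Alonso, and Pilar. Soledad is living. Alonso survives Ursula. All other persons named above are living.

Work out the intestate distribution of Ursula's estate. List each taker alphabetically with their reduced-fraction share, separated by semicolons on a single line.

There is no surviving spouse, so the entire estate passes to Ursula's descendants per stirpes.
Diego left no surviving issue, so that branch lapses and is disregarded.
The estate is divided into 4 equal shares of 1/4 among Beatriz, Teodoro, Hugo, Ines.
Beatriz predeceased; the 1/4 allotted to Beatriz's branch passes to Beatriz's issue by representation.
The 1/4 is divided into 2 equal shares of 1/8 among Graciela, Mateo.
Graciela is living and takes 1/8.
Mateo is living and takes 1/8.
Teodoro predeceased; the 1/4 allotted to Teodoro's branch passes to Teodoro's issue by representation.
The 1/4 is divided into 2 equal shares of 1/8 among Ximena, Fernando.
Ximena is living and takes 1/8.
Fernando is living and takes 1/8.
Hugo predeceased; the 1/4 allotted to Hugo's branch passes to Hugo's issue by representation.
The 1/4 is divided into 3 equal shares of 1/12 among Soledad, Alonso, Pilar.
Soledad is living and takes 1/12.
Alonso is living and takes 1/12.
Pilar is living and takes 1/12.
Ines is living and takes 1/4.

Alonso 1/12; Fernando 1/8; Graciela 1/8; Ines 1/4; Mateo 1/8; Pilar 1/12; Soledad 1/12; Ximena 1/8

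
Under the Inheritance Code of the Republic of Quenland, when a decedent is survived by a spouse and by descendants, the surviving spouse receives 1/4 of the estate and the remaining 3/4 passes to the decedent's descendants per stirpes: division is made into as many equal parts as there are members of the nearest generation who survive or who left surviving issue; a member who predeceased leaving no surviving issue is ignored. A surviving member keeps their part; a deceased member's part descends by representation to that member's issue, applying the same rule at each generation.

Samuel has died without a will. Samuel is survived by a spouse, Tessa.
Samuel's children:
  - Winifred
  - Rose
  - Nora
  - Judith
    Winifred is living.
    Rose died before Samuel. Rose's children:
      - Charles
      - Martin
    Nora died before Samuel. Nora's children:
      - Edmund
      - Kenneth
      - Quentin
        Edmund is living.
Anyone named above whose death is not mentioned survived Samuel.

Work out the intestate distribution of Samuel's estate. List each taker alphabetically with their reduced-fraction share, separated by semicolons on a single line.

Tessa, as surviving spouse, takes 1/4.
The remaining 3/4 passes to Samuel's descendants per stirpes.
The 3/4 is divided into 4 equal shares of 3/16 among Winifred, Rose, Nora, Judith.
Winifred is living and takes 3/16.
Rose predeceased; the 3/16 allotted to Rose's branch passes to Rose's issue by representation.
The 3/16 is divided into 2 equal shares of 3/32 among Charles, Martin.
Charles is living and takes 3/32.
Martin is living and takes 3/32.
Nora predeceased; the 3/16 allotted to Nora's branch passes to Nora's issue by representation.
The 3/16 is divided into 3 equal shares of 1/16 among Edmund, Kenneth, Quentin.
Edmund is living and takes 1/16.
Kenneth is living and takes 1/16.
Quentin is living and takes 1/16.
Judith is living and takes 3/16.

Charles 3/32; Edmund 1/16; Judith 3/16; Kenneth 1/16; Martin 3/32; Quentin 1/16; Tessa 1/4; Winifred 3/16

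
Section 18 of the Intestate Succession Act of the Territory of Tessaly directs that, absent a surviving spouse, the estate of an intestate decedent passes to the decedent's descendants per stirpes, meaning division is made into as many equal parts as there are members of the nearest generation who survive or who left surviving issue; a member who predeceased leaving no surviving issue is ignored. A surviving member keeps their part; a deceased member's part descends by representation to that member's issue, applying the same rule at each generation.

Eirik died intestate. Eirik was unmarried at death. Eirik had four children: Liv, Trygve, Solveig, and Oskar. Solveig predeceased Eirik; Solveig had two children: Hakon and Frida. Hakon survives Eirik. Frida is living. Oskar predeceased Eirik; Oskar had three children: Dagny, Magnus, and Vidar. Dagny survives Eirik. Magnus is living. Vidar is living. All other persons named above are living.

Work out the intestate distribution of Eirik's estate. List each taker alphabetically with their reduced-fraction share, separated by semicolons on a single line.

Dagny 1/12; Frida 1/8; Hakon 1/8; Liv 1/4; Magnus 1/12; Trygve 1/4; Vidar 1/12

There is no surviving spouse, so the entire estate passes to Eirik's descendants per stirpes.
The estate is divided into 4 equal shares of 1/4 among Liv, Trygve, Solveig, Oskar.
Liv is living and takes 1/4.
Trygve is living and takes 1/4.
Solveig predeceased; the 1/4 allotted to Solveig's branch passes to Solveig's issue by representation.
The 1/4 is divided into 2 equal shares of 1/8 among Hakon, Frida.
Hakon is living and takes 1/8.
Frida is living and takes 1/8.
Oskar predeceased; the 1/4 allotted to Oskar's branch passes to Oskar's issue by representation.
The 1/4 is divided into 3 equal shares of 1/12 among Dagny, Magnus, Vidar.
Dagny is living and takes 1/12.
Magnus is living and takes 1/12.
Vidar is living and takes 1/12.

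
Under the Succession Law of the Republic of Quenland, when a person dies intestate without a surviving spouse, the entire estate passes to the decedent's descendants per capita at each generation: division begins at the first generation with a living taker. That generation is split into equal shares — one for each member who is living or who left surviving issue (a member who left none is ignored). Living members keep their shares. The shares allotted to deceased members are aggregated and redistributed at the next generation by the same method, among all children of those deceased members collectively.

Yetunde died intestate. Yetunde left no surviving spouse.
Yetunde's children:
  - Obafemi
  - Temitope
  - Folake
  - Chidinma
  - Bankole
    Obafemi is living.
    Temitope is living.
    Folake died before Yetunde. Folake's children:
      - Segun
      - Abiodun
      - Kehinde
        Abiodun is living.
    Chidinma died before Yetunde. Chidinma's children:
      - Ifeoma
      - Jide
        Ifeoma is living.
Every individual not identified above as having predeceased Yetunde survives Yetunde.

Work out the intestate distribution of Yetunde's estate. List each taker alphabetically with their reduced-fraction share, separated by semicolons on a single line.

There is no surviving spouse, so the entire estate passes to Yetunde's descendants per capita at each generation.
At generation 1 (Obafemi, Temitope, Folake, Chidinma, Bankole) there are 5 shares of (1)/5 = 1/5 each.
Living: Obafemi, Temitope, and Bankole — each takes 1/5.
Deceased: Folake and Chidinma. Their combined 2/5 is pooled and carried to generation 2.
At generation 2 (Segun, Abiodun, Kehinde, Ifeoma, Jide) there are 5 shares of (2/5)/5 = 2/25 each.
Living: Segun, Abiodun, Kehinde, Ifeoma, and Jide — each takes 2/25.

Abiodun 2/25; Bankole 1/5; Ifeoma 2/25; Jide 2/25; Kehinde 2/25; Obafemi 1/5; Segun 2/25; Temitope 1/5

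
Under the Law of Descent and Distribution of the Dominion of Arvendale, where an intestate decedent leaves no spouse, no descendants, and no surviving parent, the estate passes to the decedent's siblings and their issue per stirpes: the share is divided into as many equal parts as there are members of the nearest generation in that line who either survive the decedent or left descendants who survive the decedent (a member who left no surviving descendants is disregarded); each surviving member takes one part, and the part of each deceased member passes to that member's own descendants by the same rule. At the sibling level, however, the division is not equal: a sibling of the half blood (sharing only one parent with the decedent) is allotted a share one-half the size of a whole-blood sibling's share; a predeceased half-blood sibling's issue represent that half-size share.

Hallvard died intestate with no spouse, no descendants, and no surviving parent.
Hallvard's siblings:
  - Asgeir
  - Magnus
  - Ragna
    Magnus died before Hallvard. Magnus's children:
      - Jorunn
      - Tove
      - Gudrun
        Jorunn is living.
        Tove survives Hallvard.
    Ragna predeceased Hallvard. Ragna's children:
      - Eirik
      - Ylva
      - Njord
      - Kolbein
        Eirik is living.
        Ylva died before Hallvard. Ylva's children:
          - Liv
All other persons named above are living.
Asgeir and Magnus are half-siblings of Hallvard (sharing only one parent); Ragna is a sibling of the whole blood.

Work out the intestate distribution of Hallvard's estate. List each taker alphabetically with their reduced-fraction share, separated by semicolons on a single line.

No spouse, descendants, or parent survives, so the estate passes to Hallvard's siblings per stirpes.
Half-blood siblings count for one-half the weight of whole-blood siblings at the initial division.
Dividing 1 in proportion to weights (total weight 2): Asgeir (weight 1/2) → 1/4; Magnus (weight 1/2) → 1/4; Ragna (weight 1) → 1/2.
Asgeir is living and takes 1/4.
Magnus predeceased; the 1/4 allotted to Magnus's branch passes to Magnus's issue by representation.
The 1/4 is divided into 3 equal shares of 1/12 among Jorunn, Tove, Gudrun.
Jorunn is living and takes 1/12.
Tove is living and takes 1/12.
Gudrun is living and takes 1/12.
Ragna predeceased; the 1/2 allotted to Ragna's branch passes to Ragna's issue by representation.
The 1/2 is divided into 4 equal shares of 1/8 among Eirik, Ylva, Njord, Kolbein.
Eirik is living and takes 1/8.
Ylva predeceased; the 1/8 allotted to Ylva's branch passes to Ylva's issue by representation.
Liv is the sole taker at this level and receives the full 1/8.
Njord is living and takes 1/8.
Kolbein is living and takes 1/8.

Asgeir 1/4; Eirik 1/8; Gudrun 1/12; Jorunn 1/12; Kolbein 1/8; Liv 1/8; Njord 1/8; Tove 1/12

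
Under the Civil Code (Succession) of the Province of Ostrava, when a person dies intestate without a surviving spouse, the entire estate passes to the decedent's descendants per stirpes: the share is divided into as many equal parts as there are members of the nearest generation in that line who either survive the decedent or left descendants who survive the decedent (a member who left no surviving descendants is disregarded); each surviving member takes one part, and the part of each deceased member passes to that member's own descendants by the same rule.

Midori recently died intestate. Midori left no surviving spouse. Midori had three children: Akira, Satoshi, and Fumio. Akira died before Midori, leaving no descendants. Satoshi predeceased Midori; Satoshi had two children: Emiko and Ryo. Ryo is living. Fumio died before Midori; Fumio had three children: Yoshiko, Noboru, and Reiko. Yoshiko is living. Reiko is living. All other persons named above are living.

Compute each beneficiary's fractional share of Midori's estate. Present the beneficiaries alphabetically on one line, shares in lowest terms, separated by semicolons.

There is no surviving spouse, so the entire estate passes to Midori's descendants per stirpes.
Akira left no surviving issue, so that branch lapses and is disregarded.
The estate is divided into 2 equal shares of 1/2 among Satoshi, Fumio.
Satoshi predeceased; the 1/2 allotted to Satoshi's branch passes to Satoshi's issue by representation.
The 1/2 is divided into 2 equal shares of 1/4 among Emiko, Ryo.
Emiko is living and takes 1/4.
Ryo is living and takes 1/4.
Fumio predeceased; the 1/2 allotted to Fumio's branch passes to Fumio's issue by representation.
The 1/2 is divided into 3 equal shares of 1/6 among Yoshiko, Noboru, Reiko.
Yoshiko is living and takes 1/6.
Noboru is living and takes 1/6.
Reiko is living and takes 1/6.

Emiko 1/4; Noboru 1/6; Reiko 1/6; Ryo 1/4; Yoshiko 1/6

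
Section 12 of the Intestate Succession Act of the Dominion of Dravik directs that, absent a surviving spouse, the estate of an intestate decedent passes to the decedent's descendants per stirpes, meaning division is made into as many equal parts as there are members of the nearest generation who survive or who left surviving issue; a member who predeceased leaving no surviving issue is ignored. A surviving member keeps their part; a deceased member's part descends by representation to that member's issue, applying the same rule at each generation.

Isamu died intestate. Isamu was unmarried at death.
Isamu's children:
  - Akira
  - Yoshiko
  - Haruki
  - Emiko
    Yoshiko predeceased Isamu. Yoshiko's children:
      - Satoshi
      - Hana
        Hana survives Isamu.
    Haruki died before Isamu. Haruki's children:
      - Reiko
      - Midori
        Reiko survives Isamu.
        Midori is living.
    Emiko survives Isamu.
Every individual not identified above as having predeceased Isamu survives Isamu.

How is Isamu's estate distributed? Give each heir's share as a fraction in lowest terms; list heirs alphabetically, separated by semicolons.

There is no surviving spouse, so the entire estate passes to Isamu's descendants per stirpes.
The estate is divided into 4 equal shares of 1/4 among Akira, Yoshiko, Haruki, Emiko.
Akira is living and takes 1/4.
Yoshiko predeceased; the 1/4 allotted to Yoshiko's branch passes to Yoshiko's issue by representation.
The 1/4 is divided into 2 equal shares of 1/8 among Satoshi, Hana.
Satoshi is living and takes 1/8.
Hana is living and takes 1/8.
Haruki predeceased; the 1/4 allotted to Haruki's branch passes to Haruki's issue by representation.
The 1/4 is divided into 2 equal shares of 1/8 among Reiko, Midori.
Reiko is living and takes 1/8.
Midori is living and takes 1/8.
Emiko is living and takes 1/4.

Akira 1/4; Emiko 1/4; Hana 1/8; Midori 1/8; Reiko 1/8; Satoshi 1/8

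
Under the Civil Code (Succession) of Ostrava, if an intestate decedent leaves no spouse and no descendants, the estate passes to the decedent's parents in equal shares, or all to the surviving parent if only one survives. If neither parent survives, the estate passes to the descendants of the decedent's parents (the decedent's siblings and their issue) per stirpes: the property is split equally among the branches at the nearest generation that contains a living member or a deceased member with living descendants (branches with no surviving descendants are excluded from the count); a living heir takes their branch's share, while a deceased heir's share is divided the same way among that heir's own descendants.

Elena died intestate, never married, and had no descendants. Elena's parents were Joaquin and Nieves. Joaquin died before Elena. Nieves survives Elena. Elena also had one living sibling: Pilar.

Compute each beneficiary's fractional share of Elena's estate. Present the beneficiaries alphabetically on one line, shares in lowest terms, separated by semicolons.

Nieves 1

Only one parent, Nieves, survives, so Nieves takes the entire estate. The siblings take nothing because a surviving parent has priority.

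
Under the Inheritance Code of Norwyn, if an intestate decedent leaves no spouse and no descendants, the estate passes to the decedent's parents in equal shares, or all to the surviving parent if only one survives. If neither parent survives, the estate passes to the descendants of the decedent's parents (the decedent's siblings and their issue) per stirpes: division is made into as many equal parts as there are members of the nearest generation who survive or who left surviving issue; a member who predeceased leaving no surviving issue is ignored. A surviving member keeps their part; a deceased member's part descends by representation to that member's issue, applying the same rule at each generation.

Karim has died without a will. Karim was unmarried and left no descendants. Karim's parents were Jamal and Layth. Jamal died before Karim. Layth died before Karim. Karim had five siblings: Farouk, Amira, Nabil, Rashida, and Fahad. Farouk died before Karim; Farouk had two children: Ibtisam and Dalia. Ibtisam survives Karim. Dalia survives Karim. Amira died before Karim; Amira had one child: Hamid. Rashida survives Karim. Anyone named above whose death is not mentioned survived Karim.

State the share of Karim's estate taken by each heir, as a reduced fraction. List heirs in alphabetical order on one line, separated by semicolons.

Dalia 1/10; Fahad 1/5; Hamid 1/5; Ibtisam 1/10; Nabil 1/5; Rashida 1/5

Neither parent survives and there are no descendants, so the estate passes to Karim's siblings and their issue per stirpes.
The estate is divided into 5 equal shares of 1/5 among Farouk, Amira, Nabil, Rashida, Fahad.
Farouk predeceased; the 1/5 allotted to Farouk's branch passes to Farouk's issue by representation.
The 1/5 is divided into 2 equal shares of 1/10 among Ibtisam, Dalia.
Ibtisam is living and takes 1/10.
Dalia is living and takes 1/10.
Amira predeceased; the 1/5 allotted to Amira's branch passes to Amira's issue by representation.
Hamid is the sole taker at this level and receives the full 1/5.
Nabil is living and takes 1/5.
Rashida is living and takes 1/5.
Fahad is living and takes 1/5.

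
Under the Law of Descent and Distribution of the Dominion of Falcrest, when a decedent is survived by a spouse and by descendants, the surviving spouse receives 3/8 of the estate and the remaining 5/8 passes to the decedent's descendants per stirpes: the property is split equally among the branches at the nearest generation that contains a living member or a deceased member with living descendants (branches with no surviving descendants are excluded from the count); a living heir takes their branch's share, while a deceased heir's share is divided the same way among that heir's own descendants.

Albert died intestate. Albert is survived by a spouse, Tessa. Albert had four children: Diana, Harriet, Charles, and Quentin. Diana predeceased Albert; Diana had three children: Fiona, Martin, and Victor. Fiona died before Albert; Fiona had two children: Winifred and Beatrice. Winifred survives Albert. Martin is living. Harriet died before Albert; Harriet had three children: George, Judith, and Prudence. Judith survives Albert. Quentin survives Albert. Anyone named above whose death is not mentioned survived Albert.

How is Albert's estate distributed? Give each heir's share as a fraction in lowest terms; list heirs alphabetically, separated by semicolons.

Tessa, as surviving spouse, takes 3/8.
The remaining 5/8 passes to Albert's descendants per stirpes.
The 5/8 is divided into 4 equal shares of 5/32 among Diana, Harriet, Charles, Quentin.
Diana predeceased; the 5/32 allotted to Diana's branch passes to Diana's issue by representation.
The 5/32 is divided into 3 equal shares of 5/96 among Fiona, Martin, Victor.
Fiona predeceased; the 5/96 allotted to Fiona's branch passes to Fiona's issue by representation.
The 5/96 is divided into 2 equal shares of 5/192 among Winifred, Beatrice.
Winifred is living and takes 5/192.
Beatrice is living and takes 5/192.
Martin is living and takes 5/96.
Victor is living and takes 5/96.
Harriet predeceased; the 5/32 allotted to Harriet's branch passes to Harriet's issue by representation.
The 5/32 is divided into 3 equal shares of 5/96 among George, Judith, Prudence.
George is living and takes 5/96.
Judith is living and takes 5/96.
Prudence is living and takes 5/96.
Charles is living and takes 5/32.
Quentin is living and takes 5/32.

Beatrice 5/192; Charles 5/32; George 5/96; Judith 5/96; Martin 5/96; Prudence 5/96; Quentin 5/32; Tessa 3/8; Victor 5/96; Winifred 5/192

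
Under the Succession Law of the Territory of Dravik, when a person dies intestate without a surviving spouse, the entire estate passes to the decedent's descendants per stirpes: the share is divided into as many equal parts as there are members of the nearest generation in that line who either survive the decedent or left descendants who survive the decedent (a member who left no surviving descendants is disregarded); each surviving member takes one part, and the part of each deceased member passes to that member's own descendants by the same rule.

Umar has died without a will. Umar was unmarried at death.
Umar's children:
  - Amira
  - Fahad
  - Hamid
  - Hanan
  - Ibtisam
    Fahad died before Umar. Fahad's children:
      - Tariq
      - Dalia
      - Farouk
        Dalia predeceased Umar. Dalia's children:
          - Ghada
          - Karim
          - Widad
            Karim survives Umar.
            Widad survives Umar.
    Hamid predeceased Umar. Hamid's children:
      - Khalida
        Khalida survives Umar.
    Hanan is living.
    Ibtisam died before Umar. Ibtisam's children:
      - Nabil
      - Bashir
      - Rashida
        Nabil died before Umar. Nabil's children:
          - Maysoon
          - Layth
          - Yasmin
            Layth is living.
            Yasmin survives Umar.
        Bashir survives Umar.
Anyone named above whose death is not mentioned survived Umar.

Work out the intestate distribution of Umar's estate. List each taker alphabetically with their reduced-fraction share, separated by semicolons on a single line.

Amira 1/5; Bashir 1/15; Farouk 1/15; Ghada 1/45; Hanan 1/5; Karim 1/45; Khalida 1/5; Layth 1/45; Maysoon 1/45; Rashida 1/15; Tariq 1/15; Widad 1/45; Yasmin 1/45

There is no surviving spouse, so the entire estate passes to Umar's descendants per stirpes.
The estate is divided into 5 equal shares of 1/5 among Amira, Fahad, Hamid, Hanan, Ibtisam.
Amira is living and takes 1/5.
Fahad predeceased; the 1/5 allotted to Fahad's branch passes to Fahad's issue by representation.
The 1/5 is divided into 3 equal shares of 1/15 among Tariq, Dalia, Farouk.
Tariq is living and takes 1/15.
Dalia predeceased; the 1/15 allotted to Dalia's branch passes to Dalia's issue by representation.
The 1/15 is divided into 3 equal shares of 1/45 among Ghada, Karim, Widad.
Ghada is living and takes 1/45.
Karim is living and takes 1/45.
Widad is living and takes 1/45.
Farouk is living and takes 1/15.
Hamid predeceased; the 1/5 allotted to Hamid's branch passes to Hamid's issue by representation.
Khalida is the sole taker at this level and receives the full 1/5.
Hanan is living and takes 1/5.
Ibtisam predeceased; the 1/5 allotted to Ibtisam's branch passes to Ibtisam's issue by representation.
The 1/5 is divided into 3 equal shares of 1/15 among Nabil, Bashir, Rashida.
Nabil predeceased; the 1/15 allotted to Nabil's branch passes to Nabil's issue by representation.
The 1/15 is divided into 3 equal shares of 1/45 among Maysoon, Layth, Yasmin.
Maysoon is living and takes 1/45.
Layth is living and takes 1/45.
Yasmin is living and takes 1/45.
Bashir is living and takes 1/15.
Rashida is living and takes 1/15.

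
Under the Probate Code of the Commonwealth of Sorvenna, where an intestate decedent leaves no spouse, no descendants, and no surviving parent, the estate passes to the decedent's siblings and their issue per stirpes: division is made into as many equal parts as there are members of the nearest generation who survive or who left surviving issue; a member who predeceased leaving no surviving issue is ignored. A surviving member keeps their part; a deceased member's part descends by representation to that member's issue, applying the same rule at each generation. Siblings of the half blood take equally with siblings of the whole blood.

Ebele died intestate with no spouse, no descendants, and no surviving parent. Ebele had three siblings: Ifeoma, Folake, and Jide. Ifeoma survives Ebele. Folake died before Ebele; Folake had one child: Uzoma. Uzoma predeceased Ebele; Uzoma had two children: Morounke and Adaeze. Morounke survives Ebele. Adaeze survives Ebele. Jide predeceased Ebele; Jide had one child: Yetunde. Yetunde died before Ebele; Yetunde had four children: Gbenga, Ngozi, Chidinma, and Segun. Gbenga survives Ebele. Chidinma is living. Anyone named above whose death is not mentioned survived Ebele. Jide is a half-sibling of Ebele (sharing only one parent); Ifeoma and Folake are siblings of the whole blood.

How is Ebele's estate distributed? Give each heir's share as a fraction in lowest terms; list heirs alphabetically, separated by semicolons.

Adaeze 1/6; Chidinma 1/12; Gbenga 1/12; Ifeoma 1/3; Morounke 1/6; Ngozi 1/12; Segun 1/12

No spouse, descendants, or parent survives, so the estate passes to Ebele's siblings per stirpes.
Half-blood and whole-blood siblings take equally under the stated rule.
The estate is divided into 3 equal shares of 1/3 among Ifeoma, Folake, Jide.
Ifeoma is living and takes 1/3.
Folake predeceased; the 1/3 allotted to Folake's branch passes to Folake's issue by representation.
Uzoma's line is the sole branch at this level, so the full 1/3 passes to Uzoma's issue by representation.
The 1/3 is divided into 2 equal shares of 1/6 among Morounke, Adaeze.
Morounke is living and takes 1/6.
Adaeze is living and takes 1/6.
Jide predeceased; the 1/3 allotted to Jide's branch passes to Jide's issue by representation.
Yetunde's line is the sole branch at this level, so the full 1/3 passes to Yetunde's issue by representation.
The 1/3 is divided into 4 equal shares of 1/12 among Gbenga, Ngozi, Chidinma, Segun.
Gbenga is living and takes 1/12.
Ngozi is living and takes 1/12.
Chidinma is living and takes 1/12.
Segun is living and takes 1/12.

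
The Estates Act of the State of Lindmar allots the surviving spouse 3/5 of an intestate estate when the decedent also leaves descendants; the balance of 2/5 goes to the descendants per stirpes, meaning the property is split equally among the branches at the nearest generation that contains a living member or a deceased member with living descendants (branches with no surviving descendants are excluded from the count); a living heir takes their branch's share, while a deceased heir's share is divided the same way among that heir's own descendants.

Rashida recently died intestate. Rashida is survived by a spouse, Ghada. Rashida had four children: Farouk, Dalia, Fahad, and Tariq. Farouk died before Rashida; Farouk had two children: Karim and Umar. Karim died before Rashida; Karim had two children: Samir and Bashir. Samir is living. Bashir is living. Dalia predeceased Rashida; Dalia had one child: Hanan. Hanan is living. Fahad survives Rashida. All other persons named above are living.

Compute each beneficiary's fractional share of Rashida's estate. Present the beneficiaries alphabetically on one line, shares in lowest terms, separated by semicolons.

Bashir 1/40; Fahad 1/10; Ghada 3/5; Hanan 1/10; Samir 1/40; Tariq 1/10; Umar 1/20

Ghada, as surviving spouse, takes 3/5.
The remaining 2/5 passes to Rashida's descendants per stirpes.
The 2/5 is divided into 4 equal shares of 1/10 among Farouk, Dalia, Fahad, Tariq.
Farouk predeceased; the 1/10 allotted to Farouk's branch passes to Farouk's issue by representation.
The 1/10 is divided into 2 equal shares of 1/20 among Karim, Umar.
Karim predeceased; the 1/20 allotted to Karim's branch passes to Karim's issue by representation.
The 1/20 is divided into 2 equal shares of 1/40 among Samir, Bashir.
Samir is living and takes 1/40.
Bashir is living and takes 1/40.
Umar is living and takes 1/20.
Dalia predeceased; the 1/10 allotted to Dalia's branch passes to Dalia's issue by representation.
Hanan is the sole taker at this level and receives the full 1/10.
Fahad is living and takes 1/10.
Tariq is living and takes 1/10.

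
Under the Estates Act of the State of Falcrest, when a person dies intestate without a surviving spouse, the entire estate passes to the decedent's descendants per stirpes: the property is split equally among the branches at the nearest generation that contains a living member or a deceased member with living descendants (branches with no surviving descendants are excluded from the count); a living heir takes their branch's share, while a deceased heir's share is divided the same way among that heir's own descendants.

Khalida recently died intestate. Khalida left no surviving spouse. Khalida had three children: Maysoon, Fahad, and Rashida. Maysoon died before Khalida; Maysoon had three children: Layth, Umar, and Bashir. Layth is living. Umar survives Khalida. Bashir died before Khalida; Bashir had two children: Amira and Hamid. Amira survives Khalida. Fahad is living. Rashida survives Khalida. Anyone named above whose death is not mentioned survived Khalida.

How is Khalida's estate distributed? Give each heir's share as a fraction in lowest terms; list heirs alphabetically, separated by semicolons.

Amira 1/18; Fahad 1/3; Hamid 1/18; Layth 1/9; Rashida 1/3; Umar 1/9

There is no surviving spouse, so the entire estate passes to Khalida's descendants per stirpes.
The estate is divided into 3 equal shares of 1/3 among Maysoon, Fahad, Rashida.
Maysoon predeceased; the 1/3 allotted to Maysoon's branch passes to Maysoon's issue by representation.
The 1/3 is divided into 3 equal shares of 1/9 among Layth, Umar, Bashir.
Layth is living and takes 1/9.
Umar is living and takes 1/9.
Bashir predeceased; the 1/9 allotted to Bashir's branch passes to Bashir's issue by representation.
The 1/9 is divided into 2 equal shares of 1/18 among Amira, Hamid.
Amira is living and takes 1/18.
Hamid is living and takes 1/18.
Fahad is living and takes 1/3.
Rashida is living and takes 1/3.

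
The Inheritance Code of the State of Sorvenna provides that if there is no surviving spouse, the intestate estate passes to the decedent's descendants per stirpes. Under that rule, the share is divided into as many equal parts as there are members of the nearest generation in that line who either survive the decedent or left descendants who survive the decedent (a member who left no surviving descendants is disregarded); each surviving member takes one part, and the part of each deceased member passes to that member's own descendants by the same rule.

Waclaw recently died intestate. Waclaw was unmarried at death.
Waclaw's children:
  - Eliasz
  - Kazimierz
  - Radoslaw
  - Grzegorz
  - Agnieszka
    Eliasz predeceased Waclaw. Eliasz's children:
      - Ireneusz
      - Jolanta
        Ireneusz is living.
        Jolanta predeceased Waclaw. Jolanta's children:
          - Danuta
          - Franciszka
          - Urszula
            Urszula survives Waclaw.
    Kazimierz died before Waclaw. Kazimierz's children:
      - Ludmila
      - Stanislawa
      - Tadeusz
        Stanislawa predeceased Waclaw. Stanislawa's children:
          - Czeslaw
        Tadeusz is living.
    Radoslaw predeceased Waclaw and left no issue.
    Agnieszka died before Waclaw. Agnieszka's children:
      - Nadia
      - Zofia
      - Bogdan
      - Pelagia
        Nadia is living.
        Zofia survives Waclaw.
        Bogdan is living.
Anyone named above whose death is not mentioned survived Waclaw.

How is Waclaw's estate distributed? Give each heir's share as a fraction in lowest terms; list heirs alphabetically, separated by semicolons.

There is no surviving spouse, so the entire estate passes to Waclaw's descendants per stirpes.
Radoslaw left no surviving issue, so that branch lapses and is disregarded.
The estate is divided into 4 equal shares of 1/4 among Eliasz, Kazimierz, Grzegorz, Agnieszka.
Eliasz predeceased; the 1/4 allotted to Eliasz's branch passes to Eliasz's issue by representation.
The 1/4 is divided into 2 equal shares of 1/8 among Ireneusz, Jolanta.
Ireneusz is living and takes 1/8.
Jolanta predeceased; the 1/8 allotted to Jolanta's branch passes to Jolanta's issue by representation.
The 1/8 is divided into 3 equal shares of 1/24 among Danuta, Franciszka, Urszula.
Danuta is living and takes 1/24.
Franciszka is living and takes 1/24.
Urszula is living and takes 1/24.
Kazimierz predeceased; the 1/4 allotted to Kazimierz's branch passes to Kazimierz's issue by representation.
The 1/4 is divided into 3 equal shares of 1/12 among Ludmila, Stanislawa, Tadeusz.
Ludmila is living and takes 1/12.
Stanislawa predeceased; the 1/12 allotted to Stanislawa's branch passes to Stanislawa's issue by representation.
Czeslaw is the sole taker at this level and receives the full 1/12.
Tadeusz is living and takes 1/12.
Grzegorz is living and takes 1/4.
Agnieszka predeceased; the 1/4 allotted to Agnieszka's branch passes to Agnieszka's issue by representation.
The 1/4 is divided into 4 equal shares of 1/16 among Nadia, Zofia, Bogdan, Pelagia.
Nadia is living and takes 1/16.
Zofia is living and takes 1/16.
Bogdan is living and takes 1/16.
Pelagia is living and takes 1/16.

Bogdan 1/16; Czeslaw 1/12; Danuta 1/24; Franciszka 1/24; Grzegorz 1/4; Ireneusz 1/8; Ludmila 1/12; Nadia 1/16; Pelagia 1/16; Tadeusz 1/12; Urszula 1/24; Zofia 1/16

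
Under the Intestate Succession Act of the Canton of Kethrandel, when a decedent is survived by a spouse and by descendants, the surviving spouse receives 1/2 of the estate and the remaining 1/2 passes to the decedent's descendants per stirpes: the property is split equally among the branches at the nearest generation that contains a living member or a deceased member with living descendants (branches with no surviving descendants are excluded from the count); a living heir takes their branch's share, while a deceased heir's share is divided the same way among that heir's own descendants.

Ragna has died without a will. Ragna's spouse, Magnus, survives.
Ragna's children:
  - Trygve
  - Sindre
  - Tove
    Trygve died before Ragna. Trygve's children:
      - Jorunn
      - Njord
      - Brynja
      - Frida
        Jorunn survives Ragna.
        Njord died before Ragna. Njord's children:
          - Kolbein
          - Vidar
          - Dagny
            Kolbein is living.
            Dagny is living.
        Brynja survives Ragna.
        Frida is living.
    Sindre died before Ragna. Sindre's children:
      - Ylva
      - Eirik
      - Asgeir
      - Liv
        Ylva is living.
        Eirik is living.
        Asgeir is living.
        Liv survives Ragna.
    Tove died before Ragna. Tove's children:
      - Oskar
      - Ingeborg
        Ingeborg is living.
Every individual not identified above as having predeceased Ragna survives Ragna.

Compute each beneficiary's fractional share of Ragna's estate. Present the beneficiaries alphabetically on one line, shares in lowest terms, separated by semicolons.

Magnus, as surviving spouse, takes 1/2.
The remaining 1/2 passes to Ragna's descendants per stirpes.
The 1/2 is divided into 3 equal shares of 1/6 among Trygve, Sindre, Tove.
Trygve predeceased; the 1/6 allotted to Trygve's branch passes to Trygve's issue by representation.
The 1/6 is divided into 4 equal shares of 1/24 among Jorunn, Njord, Brynja, Frida.
Jorunn is living and takes 1/24.
Njord predeceased; the 1/24 allotted to Njord's branch passes to Njord's issue by representation.
The 1/24 is divided into 3 equal shares of 1/72 among Kolbein, Vidar, Dagny.
Kolbein is living and takes 1/72.
Vidar is living and takes 1/72.
Dagny is living and takes 1/72.
Brynja is living and takes 1/24.
Frida is living and takes 1/24.
Sindre predeceased; the 1/6 allotted to Sindre's branch passes to Sindre's issue by representation.
The 1/6 is divided into 4 equal shares of 1/24 among Ylva, Eirik, Asgeir, Liv.
Ylva is living and takes 1/24.
Eirik is living and takes 1/24.
Asgeir is living and takes 1/24.
Liv is living and takes 1/24.
Tove predeceased; the 1/6 allotted to Tove's branch passes to Tove's issue by representation.
The 1/6 is divided into 2 equal shares of 1/12 among Oskar, Ingeborg.
Oskar is living and takes 1/12.
Ingeborg is living and takes 1/12.

Asgeir 1/24; Brynja 1/24; Dagny 1/72; Eirik 1/24; Frida 1/24; Ingeborg 1/12; Jorunn 1/24; Kolbein 1/72; Liv 1/24; Magnus 1/2; Oskar 1/12; Vidar 1/72; Ylva 1/24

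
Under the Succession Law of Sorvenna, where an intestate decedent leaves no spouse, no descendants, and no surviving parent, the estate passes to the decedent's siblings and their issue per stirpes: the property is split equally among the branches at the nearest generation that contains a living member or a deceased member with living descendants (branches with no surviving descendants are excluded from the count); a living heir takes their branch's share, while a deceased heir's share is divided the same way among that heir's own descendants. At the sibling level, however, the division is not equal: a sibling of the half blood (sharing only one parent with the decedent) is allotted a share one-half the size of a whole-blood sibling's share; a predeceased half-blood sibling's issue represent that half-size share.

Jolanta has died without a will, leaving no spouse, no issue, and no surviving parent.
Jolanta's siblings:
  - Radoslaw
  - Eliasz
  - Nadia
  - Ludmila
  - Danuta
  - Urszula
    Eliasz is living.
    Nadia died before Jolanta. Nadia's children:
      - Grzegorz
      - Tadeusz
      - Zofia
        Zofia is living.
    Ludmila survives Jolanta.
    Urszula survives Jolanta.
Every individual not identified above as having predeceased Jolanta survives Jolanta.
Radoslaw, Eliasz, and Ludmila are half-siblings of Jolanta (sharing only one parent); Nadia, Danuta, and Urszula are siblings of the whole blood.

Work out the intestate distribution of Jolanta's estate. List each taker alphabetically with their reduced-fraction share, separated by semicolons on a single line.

Danuta 2/9; Eliasz 1/9; Grzegorz 2/27; Ludmila 1/9; Radoslaw 1/9; Tadeusz 2/27; Urszula 2/9; Zofia 2/27

No spouse, descendants, or parent survives, so the estate passes to Jolanta's siblings per stirpes.
Half-blood siblings count for one-half the weight of whole-blood siblings at the initial division.
Dividing 1 in proportion to weights (total weight 9/2): Radoslaw (weight 1/2) → 1/9; Eliasz (weight 1/2) → 1/9; Nadia (weight 1) → 2/9; Ludmila (weight 1/2) → 1/9; Danuta (weight 1) → 2/9; Urszula (weight 1) → 2/9.
Radoslaw is living and takes 1/9.
Eliasz is living and takes 1/9.
Nadia predeceased; the 2/9 allotted to Nadia's branch passes to Nadia's issue by representation.
The 2/9 is divided into 3 equal shares of 2/27 among Grzegorz, Tadeusz, Zofia.
Grzegorz is living and takes 2/27.
Tadeusz is living and takes 2/27.
Zofia is living and takes 2/27.
Ludmila is living and takes 1/9.
Danuta is living and takes 2/9.
Urszula is living and takes 2/9.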